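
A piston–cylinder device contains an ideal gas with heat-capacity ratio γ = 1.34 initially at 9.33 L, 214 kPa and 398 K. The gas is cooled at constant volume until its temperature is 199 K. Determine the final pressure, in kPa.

107 kPa

Isochoric: V stays 9.33 L; P/T = const ⇒ T₂ = 199 K, P₂ = 107 kPa.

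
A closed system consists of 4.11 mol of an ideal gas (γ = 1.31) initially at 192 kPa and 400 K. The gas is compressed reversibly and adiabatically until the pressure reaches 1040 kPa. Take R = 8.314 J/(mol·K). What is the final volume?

19.6 L

V₁ = nRT₁/P₁ = 4.11×8.314×400/192 = 71.2 L.
Adiabatic: T₂/T₁ = (P₂/P₁)^((γ−1)/γ) ⇒ T₂ = 400×(5.42)^0.237 = 597 K; V₂ = 19.6 L.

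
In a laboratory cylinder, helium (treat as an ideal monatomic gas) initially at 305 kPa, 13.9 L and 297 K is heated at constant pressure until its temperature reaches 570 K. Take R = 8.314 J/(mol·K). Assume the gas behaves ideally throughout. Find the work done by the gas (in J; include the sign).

n = P₁V₁/(RT₁) = 305×13.9/(8.314×297) = 1.72 mol.
Isobaric: P stays 305 kPa; V/T = const ⇒ T₂ = 570 K, V₂ = 26.7 L.
W = PΔV = 305×(26.7−13.9) kPa·L = 3900 J.

3900 J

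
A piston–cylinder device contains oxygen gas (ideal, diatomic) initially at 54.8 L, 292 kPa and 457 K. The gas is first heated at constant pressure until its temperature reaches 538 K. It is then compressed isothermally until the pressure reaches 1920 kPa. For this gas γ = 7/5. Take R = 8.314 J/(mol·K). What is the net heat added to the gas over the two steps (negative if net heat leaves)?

n = P₁V₁/(RT₁) = 292×54.8/(8.314×457) = 4.21 mol.
Step 1 — Isobaric: P stays 292 kPa; V/T = const ⇒ T₂ = 538 K, V₂ = 64.5 L.
W = PΔV = 292×(64.5−54.8) kPa·L = 2840 J.
ΔU = nCvΔT = 4.21×20.8×(538−457) = 7090 J.
Q = ΔU + W = nCpΔT = 9930 J.
State after step 1: P = 292 kPa, V = 64.5 L, T = 538 K.
Step 2 — Isothermal: T stays 538 K; PV = const ⇒ V₂ = 9.81 L, P₂ = 1920 kPa.
ΔU = 0 (ideal gas, T constant).
W = nRT ln(V₂/V₁) = 4.21×8.314×538×ln(0.152) = -35500 J.
Q = ΔU + W = -35500 J.
Net over both steps: W = -32600 J, Q = -25600 J, ΔU = 7090 J.

-25600 J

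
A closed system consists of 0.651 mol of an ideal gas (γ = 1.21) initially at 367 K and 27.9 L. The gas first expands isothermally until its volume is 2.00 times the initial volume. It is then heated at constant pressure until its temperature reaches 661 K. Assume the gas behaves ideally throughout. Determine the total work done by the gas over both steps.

P₁ = nRT₁/V₁ = 0.651×8.314×367/27.9 = 71.2 kPa.
Step 1 — Isothermal: T stays 367 K; PV = const ⇒ V₂ = 55.8 L, P₂ = 35.6 kPa.
ΔU = 0 (ideal gas, T constant).
W = nRT ln(V₂/V₁) = 0.651×8.314×367×ln(2.00) = 1380 J.
Q = ΔU + W = 1380 J.
State after step 1: P = 35.6 kPa, V = 55.8 L, T = 367 K.
Step 2 — Isobaric: P stays 35.6 kPa; V/T = const ⇒ T₂ = 661 K, V₂ = 101 L.
W = PΔV = 35.6×(101−55.8) kPa·L = 1590 J.
ΔU = nCvΔT = 0.651×39.6×(661−367) = 7580 J.
Q = ΔU + W = nCpΔT = 9170 J.
Net over both steps: W = 2970 J, Q = 10500 J, ΔU = 7580 J.

2970 J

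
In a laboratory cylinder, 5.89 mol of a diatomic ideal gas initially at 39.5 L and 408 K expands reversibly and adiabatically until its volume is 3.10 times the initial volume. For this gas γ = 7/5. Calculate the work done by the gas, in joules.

18200 J

P₁ = nRT₁/V₁ = 5.89×8.314×408/39.5 = 506 kPa.
Adiabatic: TV^(γ−1) = const ⇒ T₂ = 408×(0.323)^0.400 = 259 K; PV^γ = const ⇒ P₂ = 104 kPa.
ΔU = nCvΔT = 5.89×20.8×(259−408) = -18200 J.
Q = 0 for an adiabatic process, so W = −ΔU = 18200 J.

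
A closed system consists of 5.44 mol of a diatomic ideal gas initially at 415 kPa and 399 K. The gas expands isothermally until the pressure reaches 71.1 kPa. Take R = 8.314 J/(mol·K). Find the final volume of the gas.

V₁ = nRT₁/P₁ = 5.44×8.314×399/415 = 43.5 L.
Isothermal: T stays 399 K; PV = const ⇒ V₂ = 254 L, P₂ = 71.1 kPa.

254 L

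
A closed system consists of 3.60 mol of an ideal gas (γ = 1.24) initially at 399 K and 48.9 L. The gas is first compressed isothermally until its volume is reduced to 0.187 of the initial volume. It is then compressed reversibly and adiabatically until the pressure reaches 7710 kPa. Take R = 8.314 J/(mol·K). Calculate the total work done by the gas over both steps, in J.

-40400 J

P₁ = nRT₁/V₁ = 3.60×8.314×399/48.9 = 244 kPa.
Step 1 — Isothermal: T stays 399 K; PV = const ⇒ V₂ = 9.14 L, P₂ = 1310 kPa.
ΔU = 0 (ideal gas, T constant).
W = nRT ln(V₂/V₁) = 3.60×8.314×399×ln(0.187) = -20000 J.
Q = ΔU + W = -20000 J.
State after step 1: P = 1310 kPa, V = 9.14 L, T = 399 K.
Step 2 — Adiabatic: T₂/T₁ = (P₂/P₁)^((γ−1)/γ) ⇒ T₂ = 399×(5.90)^0.194 = 563 K; V₂ = 2.18 L.
ΔU = nCvΔT = 3.60×34.6×(563−399) = 20400 J.
Q = 0 for an adiabatic process, so W = −ΔU = -20400 J.
Net over both steps: W = -40400 J, Q = -20000 J, ΔU = 20400 J.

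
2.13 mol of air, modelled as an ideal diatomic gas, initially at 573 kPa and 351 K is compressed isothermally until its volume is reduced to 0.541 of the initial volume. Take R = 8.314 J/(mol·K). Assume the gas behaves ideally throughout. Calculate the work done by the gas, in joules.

V₁ = nRT₁/P₁ = 2.13×8.314×351/573 = 10.8 L.
Isothermal: T stays 351 K; PV = const ⇒ V₂ = 5.87 L, P₂ = 1060 kPa.
W = nRT ln(V₂/V₁) = 2.13×8.314×351×ln(0.541) = -3820 J.

-3820 J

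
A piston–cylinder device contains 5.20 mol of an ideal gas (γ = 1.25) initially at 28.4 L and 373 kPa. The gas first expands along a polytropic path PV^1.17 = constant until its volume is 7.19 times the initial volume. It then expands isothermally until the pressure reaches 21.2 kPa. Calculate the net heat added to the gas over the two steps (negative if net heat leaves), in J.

9920 J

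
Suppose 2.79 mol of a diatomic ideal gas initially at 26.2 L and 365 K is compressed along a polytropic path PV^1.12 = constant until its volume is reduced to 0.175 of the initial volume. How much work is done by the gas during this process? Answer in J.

P₁ = nRT₁/V₁ = 2.79×8.314×365/26.2 = 323 kPa.
Polytropic n=1.12: T₂ = T₁(V₁/V₂)^(n−1) = 365×(5.71)^0.12 = 450 K; P₂ = P₁(V₁/V₂)^n = 2280 kPa.
W = (P₁V₁−P₂V₂)/(n−1) = (323×26.2−2280×4.58)/0.12 = -16400 J.

-16400 J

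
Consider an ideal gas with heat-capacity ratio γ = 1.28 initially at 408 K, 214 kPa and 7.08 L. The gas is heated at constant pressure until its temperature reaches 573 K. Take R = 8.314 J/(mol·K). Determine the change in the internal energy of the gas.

2190 J

n = P₁V₁/(RT₁) = 214×7.08/(8.314×408) = 0.447 mol.
Isobaric: P stays 214 kPa; V/T = const ⇒ T₂ = 573 K, V₂ = 9.94 L.
For an ideal gas ΔU = nCvΔT with Cv = R/(γ−1) = 29.7 J/(mol·K).
ΔU = 0.447×29.7×(573−408) = 2190 J.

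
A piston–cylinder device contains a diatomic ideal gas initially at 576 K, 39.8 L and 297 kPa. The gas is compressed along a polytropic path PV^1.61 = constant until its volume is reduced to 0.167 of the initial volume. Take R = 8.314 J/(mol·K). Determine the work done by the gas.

-38400 J

n = P₁V₁/(RT₁) = 297×39.8/(8.314×576) = 2.47 mol.
Polytropic n=1.61: T₂ = T₁(V₁/V₂)^(n−1) = 576×(5.99)^0.61 = 1720 K; P₂ = P₁(V₁/V₂)^n = 5300 kPa.
W = (P₁V₁−P₂V₂)/(n−1) = (297×39.8−5300×6.65)/0.61 = -38400 J.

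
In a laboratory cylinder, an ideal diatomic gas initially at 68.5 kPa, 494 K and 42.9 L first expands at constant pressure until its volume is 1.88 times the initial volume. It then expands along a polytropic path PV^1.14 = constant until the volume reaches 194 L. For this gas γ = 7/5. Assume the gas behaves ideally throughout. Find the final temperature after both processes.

821 K

n = P₁V₁/(RT₁) = 68.5×42.9/(8.314×494) = 0.716 mol.
Step 1 — Isobaric: P stays 68.5 kPa; V/T = const ⇒ T₂ = 929 K, V₂ = 80.7 L.
W = PΔV = 68.5×(80.7−42.9) kPa·L = 2590 J.
ΔU = nCvΔT = 0.716×20.8×(929−494) = 6470 J.
Q = ΔU + W = nCpΔT = 9050 J.
State after step 1: P = 68.5 kPa, V = 80.7 L, T = 929 K.
Step 2 — Polytropic n=1.14: T₂ = T₁(V₁/V₂)^(n−1) = 929×(0.416)^0.14 = 821 K; P₂ = P₁(V₁/V₂)^n = 25.2 kPa.
W = (P₁V₁−P₂V₂)/(n−1) = (68.5×80.7−25.2×194)/0.14 = 4560 J.
ΔU = nCvΔT = 0.716×20.8×(821−929) = -1600 J.
Q = ΔU + W = 2970 J.
Net over both steps: W = 7150 J, Q = 12000 J, ΔU = 4870 J.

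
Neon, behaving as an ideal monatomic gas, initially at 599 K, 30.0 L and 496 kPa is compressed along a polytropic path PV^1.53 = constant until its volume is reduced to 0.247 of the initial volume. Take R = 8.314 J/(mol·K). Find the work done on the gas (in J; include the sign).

30800 J

n = P₁V₁/(RT₁) = 496×30.0/(8.314×599) = 2.99 mol.
Polytropic n=1.53: T₂ = T₁(V₁/V₂)^(n−1) = 599×(4.05)^0.53 = 1260 K; P₂ = P₁(V₁/V₂)^n = 4210 kPa.
W = (P₁V₁−P₂V₂)/(n−1) = (496×30.0−4210×7.41)/0.53 = -30800 J.
Work done on the gas = −W_by = 30800 J.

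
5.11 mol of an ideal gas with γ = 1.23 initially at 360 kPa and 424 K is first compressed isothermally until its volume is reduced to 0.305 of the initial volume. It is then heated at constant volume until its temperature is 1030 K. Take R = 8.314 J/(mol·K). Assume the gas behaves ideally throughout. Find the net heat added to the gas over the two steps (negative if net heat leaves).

90500 J

V₁ = nRT₁/P₁ = 5.11×8.314×424/360 = 50.0 L.
Step 1 — Isothermal: T stays 424 K; PV = const ⇒ V₂ = 15.3 L, P₂ = 1180 kPa.
ΔU = 0 (ideal gas, T constant).
W = nRT ln(V₂/V₁) = 5.11×8.314×424×ln(0.305) = -21400 J.
Q = ΔU + W = -21400 J.
State after step 1: P = 1180 kPa, V = 15.3 L, T = 424 K.
Step 2 — Isochoric: V stays 15.3 L; P/T = const ⇒ T₂ = 1030 K, P₂ = 2870 kPa.
W = 0 (no volume change).
ΔU = nCvΔT = 5.11×36.1×(1030−424) = 112000 J.
Q = ΔU = 112000 J.
Net over both steps: W = -21400 J, Q = 90500 J, ΔU = 112000 J.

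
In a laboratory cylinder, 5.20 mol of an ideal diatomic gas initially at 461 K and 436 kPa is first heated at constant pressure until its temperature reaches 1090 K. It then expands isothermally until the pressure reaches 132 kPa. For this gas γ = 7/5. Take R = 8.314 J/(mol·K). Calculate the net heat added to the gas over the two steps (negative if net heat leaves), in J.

151000 J

V₁ = nRT₁/P₁ = 5.20×8.314×461/436 = 45.7 L.
Step 1 — Isobaric: P stays 436 kPa; V/T = const ⇒ T₂ = 1090 K, V₂ = 108 L.
W = PΔV = 436×(108−45.7) kPa·L = 27200 J.
ΔU = nCvΔT = 5.20×20.8×(1090−461) = 68000 J.
Q = ΔU + W = nCpΔT = 95200 J.
State after step 1: P = 436 kPa, V = 108 L, T = 1090 K.
Step 2 — Isothermal: T stays 1090 K; PV = const ⇒ V₂ = 357 L, P₂ = 132 kPa.
ΔU = 0 (ideal gas, T constant).
W = nRT ln(V₂/V₁) = 5.20×8.314×1090×ln(3.30) = 56300 J.
Q = ΔU + W = 56300 J.
Net over both steps: W = 83500 J, Q = 151000 J, ΔU = 68000 J.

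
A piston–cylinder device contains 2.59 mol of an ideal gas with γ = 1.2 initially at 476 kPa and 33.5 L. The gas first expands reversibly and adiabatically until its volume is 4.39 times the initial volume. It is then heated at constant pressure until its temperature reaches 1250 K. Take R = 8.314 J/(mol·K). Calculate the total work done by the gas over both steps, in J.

T₁ = P₁V₁/(nR) = 476×33.5/(2.59×8.314) = 741 K.
Step 1 — Adiabatic: TV^(γ−1) = const ⇒ T₂ = 741×(0.228)^0.200 = 551 K; PV^γ = const ⇒ P₂ = 80.7 kPa.
ΔU = nCvΔT = 2.59×41.6×(551−741) = -20400 J.
Q = 0 for an adiabatic process, so W = −ΔU = 20400 J.
State after step 1: P = 80.7 kPa, V = 147 L, T = 551 K.
Step 2 — Isobaric: P stays 80.7 kPa; V/T = const ⇒ T₂ = 1250 K, V₂ = 334 L.
W = PΔV = 80.7×(334−147) kPa·L = 15100 J.
ΔU = nCvΔT = 2.59×41.6×(1250−551) = 75300 J.
Q = ΔU + W = nCpΔT = 90300 J.
Net over both steps: W = 35500 J, Q = 90300 J, ΔU = 54900 J.

35500 J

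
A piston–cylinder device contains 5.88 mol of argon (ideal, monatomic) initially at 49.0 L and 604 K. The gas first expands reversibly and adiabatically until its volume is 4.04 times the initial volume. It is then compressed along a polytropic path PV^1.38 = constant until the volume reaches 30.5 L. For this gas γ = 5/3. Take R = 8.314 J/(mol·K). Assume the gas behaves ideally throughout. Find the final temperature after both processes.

485 K

P₁ = nRT₁/V₁ = 5.88×8.314×604/49.0 = 603 kPa.
Step 1 — Adiabatic: TV^(γ−1) = const ⇒ T₂ = 604×(0.248)^0.667 = 238 K; PV^γ = const ⇒ P₂ = 58.8 kPa.
ΔU = nCvΔT = 5.88×12.5×(238−604) = -26800 J.
Q = 0 for an adiabatic process, so W = −ΔU = 26800 J.
State after step 1: P = 58.8 kPa, V = 198 L, T = 238 K.
Step 2 — Polytropic n=1.38: T₂ = T₁(V₁/V₂)^(n−1) = 238×(6.49)^0.38 = 485 K; P₂ = P₁(V₁/V₂)^n = 777 kPa.
W = (P₁V₁−P₂V₂)/(n−1) = (58.8×198−777×30.5)/0.38 = -31700 J.
ΔU = nCvΔT = 5.88×12.5×(485−238) = 18100 J.
Q = ΔU + W = -13600 J.
Net over both steps: W = -4890 J, Q = -13600 J, ΔU = -8750 J.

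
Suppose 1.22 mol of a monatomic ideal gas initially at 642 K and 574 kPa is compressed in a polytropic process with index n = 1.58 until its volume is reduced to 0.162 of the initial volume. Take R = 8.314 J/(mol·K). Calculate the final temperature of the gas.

V₁ = nRT₁/P₁ = 1.22×8.314×642/574 = 11.3 L.
Polytropic n=1.58: T₂ = T₁(V₁/V₂)^(n−1) = 642×(6.17)^0.58 = 1850 K; P₂ = P₁(V₁/V₂)^n = 10200 kPa.

1850 K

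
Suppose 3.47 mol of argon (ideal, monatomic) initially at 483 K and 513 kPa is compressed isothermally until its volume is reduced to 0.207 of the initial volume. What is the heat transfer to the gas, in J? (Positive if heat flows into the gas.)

V₁ = nRT₁/P₁ = 3.47×8.314×483/513 = 27.2 L.
Isothermal: T stays 483 K; PV = const ⇒ V₂ = 5.62 L, P₂ = 2480 kPa.
ΔU = 0 (ideal gas, T constant).
W = nRT ln(V₂/V₁) = 3.47×8.314×483×ln(0.207) = -21900 J.
Q = ΔU + W = -21900 J.

-21900 J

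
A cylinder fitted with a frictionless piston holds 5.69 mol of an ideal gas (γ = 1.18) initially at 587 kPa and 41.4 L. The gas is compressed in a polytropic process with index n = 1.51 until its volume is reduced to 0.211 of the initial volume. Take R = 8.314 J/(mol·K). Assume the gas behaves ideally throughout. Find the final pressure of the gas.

T₁ = P₁V₁/(nR) = 587×41.4/(5.69×8.314) = 514 K.
Polytropic n=1.51: T₂ = T₁(V₁/V₂)^(n−1) = 514×(4.74)^0.51 = 1140 K; P₂ = P₁(V₁/V₂)^n = 6150 kPa.

6150 kPa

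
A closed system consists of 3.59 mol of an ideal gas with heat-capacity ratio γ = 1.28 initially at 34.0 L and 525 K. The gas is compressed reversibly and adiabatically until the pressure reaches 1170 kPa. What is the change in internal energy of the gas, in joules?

P₁ = nRT₁/V₁ = 3.59×8.314×525/34.0 = 461 kPa.
Adiabatic: T₂/T₁ = (P₂/P₁)^((γ−1)/γ) ⇒ T₂ = 525×(2.54)^0.219 = 644 K; V₂ = 16.4 L.
For an ideal gas ΔU = nCvΔT with Cv = R/(γ−1) = 29.7 J/(mol·K).
ΔU = 3.59×29.7×(644−525) = 12700 J.

12700 J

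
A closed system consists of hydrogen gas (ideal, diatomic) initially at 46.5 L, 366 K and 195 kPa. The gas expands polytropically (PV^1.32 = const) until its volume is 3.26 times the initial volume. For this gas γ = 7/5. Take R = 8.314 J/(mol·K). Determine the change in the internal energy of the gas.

-7140 J

n = P₁V₁/(RT₁) = 195×46.5/(8.314×366) = 2.98 mol.
Polytropic n=1.32: T₂ = T₁(V₁/V₂)^(n−1) = 366×(0.307)^0.32 = 251 K; P₂ = P₁(V₁/V₂)^n = 41.0 kPa.
For an ideal gas ΔU = nCvΔT with Cv = (5/2)R = 20.8 J/(mol·K).
ΔU = 2.98×20.8×(251−366) = -7140 J.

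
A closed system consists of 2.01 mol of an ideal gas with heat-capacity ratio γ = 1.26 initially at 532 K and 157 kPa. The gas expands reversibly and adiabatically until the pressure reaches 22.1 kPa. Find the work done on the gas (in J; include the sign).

V₁ = nRT₁/P₁ = 2.01×8.314×532/157 = 56.6 L.
Adiabatic: T₂/T₁ = (P₂/P₁)^((γ−1)/γ) ⇒ T₂ = 532×(0.141)^0.206 = 355 K; V₂ = 268 L.
ΔU = nCvΔT = 2.01×32.0×(355−532) = -11400 J.
Q = 0 for an adiabatic process, so W = −ΔU = 11400 J.
Work done on the gas = −W_by = -11400 J.

-11400 J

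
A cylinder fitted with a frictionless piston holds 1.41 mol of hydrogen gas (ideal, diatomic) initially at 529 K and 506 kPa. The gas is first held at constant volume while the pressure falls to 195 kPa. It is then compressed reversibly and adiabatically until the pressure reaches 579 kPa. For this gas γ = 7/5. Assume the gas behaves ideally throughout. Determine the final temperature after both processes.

V₁ = nRT₁/P₁ = 1.41×8.314×529/506 = 12.3 L.
Step 1 — Isochoric: V stays 12.3 L; P/T = const ⇒ T₂ = 204 K, P₂ = 195 kPa.
W = 0 (no volume change).
ΔU = nCvΔT = 1.41×20.8×(204−529) = -9530 J.
Q = ΔU = -9530 J.
State after step 1: P = 195 kPa, V = 12.3 L, T = 204 K.
Step 2 — Adiabatic: T₂/T₁ = (P₂/P₁)^((γ−1)/γ) ⇒ T₂ = 204×(2.97)^0.286 = 278 K; V₂ = 5.63 L.
ΔU = nCvΔT = 1.41×20.8×(278−204) = 2180 J.
Q = 0 for an adiabatic process, so W = −ΔU = -2180 J.
Net over both steps: W = -2180 J, Q = -9530 J, ΔU = -7350 J.

278 K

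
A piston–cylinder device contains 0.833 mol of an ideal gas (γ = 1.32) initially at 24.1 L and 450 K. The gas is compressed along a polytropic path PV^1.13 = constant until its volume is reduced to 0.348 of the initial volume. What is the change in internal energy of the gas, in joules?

P₁ = nRT₁/V₁ = 0.833×8.314×450/24.1 = 129 kPa.
Polytropic n=1.13: T₂ = T₁(V₁/V₂)^(n−1) = 450×(2.87)^0.13 = 516 K; P₂ = P₁(V₁/V₂)^n = 426 kPa.
For an ideal gas ΔU = nCvΔT with Cv = R/(γ−1) = 26.0 J/(mol·K).
ΔU = 0.833×26.0×(516−450) = 1430 J.

1430 J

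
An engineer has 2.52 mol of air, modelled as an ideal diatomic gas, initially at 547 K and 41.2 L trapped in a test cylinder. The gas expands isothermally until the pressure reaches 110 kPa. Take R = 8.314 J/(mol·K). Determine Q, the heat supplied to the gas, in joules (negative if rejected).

P₁ = nRT₁/V₁ = 2.52×8.314×547/41.2 = 278 kPa.
Isothermal: T stays 547 K; PV = const ⇒ V₂ = 104 L, P₂ = 110 kPa.
ΔU = 0 (ideal gas, T constant).
W = nRT ln(V₂/V₁) = 2.52×8.314×547×ln(2.53) = 10600 J.
Q = ΔU + W = 10600 J.

10600 J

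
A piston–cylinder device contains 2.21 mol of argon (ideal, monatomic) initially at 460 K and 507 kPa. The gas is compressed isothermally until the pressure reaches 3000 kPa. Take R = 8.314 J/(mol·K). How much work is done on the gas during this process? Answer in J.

V₁ = nRT₁/P₁ = 2.21×8.314×460/507 = 16.7 L.
Isothermal: T stays 460 K; PV = const ⇒ V₂ = 2.82 L, P₂ = 3000 kPa.
W = nRT ln(V₂/V₁) = 2.21×8.314×460×ln(0.169) = -15000 J.
Work done on the gas = −W_by = 15000 J.

15000 J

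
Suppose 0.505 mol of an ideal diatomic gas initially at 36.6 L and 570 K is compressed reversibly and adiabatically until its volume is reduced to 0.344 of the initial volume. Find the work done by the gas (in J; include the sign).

-3190 J

P₁ = nRT₁/V₁ = 0.505×8.314×570/36.6 = 65.4 kPa.
Adiabatic: TV^(γ−1) = const ⇒ T₂ = 570×(2.91)^0.400 = 873 K; PV^γ = const ⇒ P₂ = 291 kPa.
ΔU = nCvΔT = 0.505×20.8×(873−570) = 3190 J.
Q = 0 for an adiabatic process, so W = −ΔU = -3190 J.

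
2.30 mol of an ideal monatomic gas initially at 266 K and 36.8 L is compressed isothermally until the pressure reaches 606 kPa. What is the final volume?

8.39 L

P₁ = nRT₁/V₁ = 2.30×8.314×266/36.8 = 138 kPa.
Isothermal: T stays 266 K; PV = const ⇒ V₂ = 8.39 L, P₂ = 606 kPa.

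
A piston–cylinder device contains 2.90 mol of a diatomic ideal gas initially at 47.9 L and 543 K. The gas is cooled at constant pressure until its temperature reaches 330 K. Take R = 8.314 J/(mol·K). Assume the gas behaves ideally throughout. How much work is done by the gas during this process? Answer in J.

P₁ = nRT₁/V₁ = 2.90×8.314×543/47.9 = 273 kPa.
Isobaric: P stays 273 kPa; V/T = const ⇒ T₂ = 330 K, V₂ = 29.1 L.
W = PΔV = 273×(29.1−47.9) kPa·L = -5140 J.

-5140 J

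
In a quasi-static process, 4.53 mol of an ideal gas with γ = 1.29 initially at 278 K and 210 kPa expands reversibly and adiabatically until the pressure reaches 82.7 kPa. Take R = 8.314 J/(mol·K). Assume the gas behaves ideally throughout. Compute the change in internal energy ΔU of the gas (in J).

-6820 J

V₁ = nRT₁/P₁ = 4.53×8.314×278/210 = 49.9 L.
Adiabatic: T₂/T₁ = (P₂/P₁)^((γ−1)/γ) ⇒ T₂ = 278×(0.394)^0.225 = 225 K; V₂ = 103 L.
For an ideal gas ΔU = nCvΔT with Cv = R/(γ−1) = 28.7 J/(mol·K).
ΔU = 4.53×28.7×(225−278) = -6820 J.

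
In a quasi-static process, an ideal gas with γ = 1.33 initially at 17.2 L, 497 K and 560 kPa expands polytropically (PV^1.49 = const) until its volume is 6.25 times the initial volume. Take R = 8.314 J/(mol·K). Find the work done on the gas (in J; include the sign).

n = P₁V₁/(RT₁) = 560×17.2/(8.314×497) = 2.33 mol.
Polytropic n=1.49: T₂ = T₁(V₁/V₂)^(n−1) = 497×(0.160)^0.49 = 202 K; P₂ = P₁(V₁/V₂)^n = 36.5 kPa.
W = (P₁V₁−P₂V₂)/(n−1) = (560×17.2−36.5×108)/0.49 = 11600 J.
Work done on the gas = −W_by = -11600 J.

-11600 J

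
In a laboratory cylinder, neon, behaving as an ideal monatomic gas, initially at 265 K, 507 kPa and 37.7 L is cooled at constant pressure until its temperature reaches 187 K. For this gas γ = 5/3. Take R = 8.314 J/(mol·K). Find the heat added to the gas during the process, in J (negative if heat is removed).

-14100 J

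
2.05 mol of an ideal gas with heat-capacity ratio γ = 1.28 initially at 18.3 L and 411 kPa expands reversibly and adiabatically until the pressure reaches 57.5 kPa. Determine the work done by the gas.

T₁ = P₁V₁/(nR) = 411×18.3/(2.05×8.314) = 441 K.
Adiabatic: T₂/T₁ = (P₂/P₁)^((γ−1)/γ) ⇒ T₂ = 441×(0.140)^0.219 = 287 K; V₂ = 85.1 L.
ΔU = nCvΔT = 2.05×29.7×(287−441) = -9390 J.
Q = 0 for an adiabatic process, so W = −ΔU = 9390 J.

9390 J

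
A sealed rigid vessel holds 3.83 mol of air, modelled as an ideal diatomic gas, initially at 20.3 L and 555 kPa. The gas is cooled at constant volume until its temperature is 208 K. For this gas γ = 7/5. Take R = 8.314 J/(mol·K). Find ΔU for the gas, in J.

T₁ = P₁V₁/(nR) = 555×20.3/(3.83×8.314) = 354 K.
Isochoric: V stays 20.3 L; P/T = const ⇒ T₂ = 208 K, P₂ = 326 kPa.
For an ideal gas ΔU = nCvΔT with Cv = (5/2)R = 20.8 J/(mol·K).
ΔU = 3.83×20.8×(208−354) = -11600 J.

-11600 J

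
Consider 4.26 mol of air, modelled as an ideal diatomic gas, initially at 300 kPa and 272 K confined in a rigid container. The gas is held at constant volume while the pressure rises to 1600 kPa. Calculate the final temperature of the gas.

V₁ = nRT₁/P₁ = 4.26×8.314×272/300 = 32.1 L.
Isochoric: V stays 32.1 L; P/T = const ⇒ T₂ = 1450 K, P₂ = 1600 kPa.

1450 K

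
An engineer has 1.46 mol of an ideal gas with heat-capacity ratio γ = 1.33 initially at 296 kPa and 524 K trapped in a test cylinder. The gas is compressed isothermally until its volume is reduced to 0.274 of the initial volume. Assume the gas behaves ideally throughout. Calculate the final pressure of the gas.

1080 kPa

V₁ = nRT₁/P₁ = 1.46×8.314×524/296 = 21.5 L.
Isothermal: T stays 524 K; PV = const ⇒ V₂ = 5.89 L, P₂ = 1080 kPa.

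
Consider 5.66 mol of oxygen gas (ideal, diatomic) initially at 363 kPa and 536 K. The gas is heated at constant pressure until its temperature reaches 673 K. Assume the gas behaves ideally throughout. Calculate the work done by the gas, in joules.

V₁ = nRT₁/P₁ = 5.66×8.314×536/363 = 69.5 L.
Isobaric: P stays 363 kPa; V/T = const ⇒ T₂ = 673 K, V₂ = 87.2 L.
W = PΔV = 363×(87.2−69.5) kPa·L = 6450 J.

6450 J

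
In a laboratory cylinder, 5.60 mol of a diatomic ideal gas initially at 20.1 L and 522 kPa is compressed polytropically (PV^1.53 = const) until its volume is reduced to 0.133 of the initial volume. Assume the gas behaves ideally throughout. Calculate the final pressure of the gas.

11400 kPa

T₁ = P₁V₁/(nR) = 522×20.1/(5.60×8.314) = 225 K.
Polytropic n=1.53: T₂ = T₁(V₁/V₂)^(n−1) = 225×(7.52)^0.53 = 656 K; P₂ = P₁(V₁/V₂)^n = 11400 kPa.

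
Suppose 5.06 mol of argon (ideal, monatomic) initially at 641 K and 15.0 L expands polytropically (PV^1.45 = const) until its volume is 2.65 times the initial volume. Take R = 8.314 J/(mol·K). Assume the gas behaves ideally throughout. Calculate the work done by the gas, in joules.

21300 J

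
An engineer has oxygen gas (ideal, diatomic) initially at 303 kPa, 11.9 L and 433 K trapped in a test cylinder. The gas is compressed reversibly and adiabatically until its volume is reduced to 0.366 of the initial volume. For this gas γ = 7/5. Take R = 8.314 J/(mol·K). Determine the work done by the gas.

-4460 J

n = P₁V₁/(RT₁) = 303×11.9/(8.314×433) = 1.00 mol.
Adiabatic: TV^(γ−1) = const ⇒ T₂ = 433×(2.73)^0.400 = 647 K; PV^γ = const ⇒ P₂ = 1240 kPa.
ΔU = nCvΔT = 1.00×20.8×(647−433) = 4460 J.
Q = 0 for an adiabatic process, so W = −ΔU = -4460 J.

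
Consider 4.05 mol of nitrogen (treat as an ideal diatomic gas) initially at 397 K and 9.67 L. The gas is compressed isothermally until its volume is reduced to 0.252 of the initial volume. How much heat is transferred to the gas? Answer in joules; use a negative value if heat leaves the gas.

-18400 J

P₁ = nRT₁/V₁ = 4.05×8.314×397/9.67 = 1380 kPa.
Isothermal: T stays 397 K; PV = const ⇒ V₂ = 2.44 L, P₂ = 5490 kPa.
ΔU = 0 (ideal gas, T constant).
W = nRT ln(V₂/V₁) = 4.05×8.314×397×ln(0.252) = -18400 J.
Q = ΔU + W = -18400 J.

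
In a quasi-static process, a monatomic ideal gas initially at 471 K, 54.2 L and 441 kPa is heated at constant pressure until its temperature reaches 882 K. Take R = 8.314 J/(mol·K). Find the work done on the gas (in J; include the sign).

n = P₁V₁/(RT₁) = 441×54.2/(8.314×471) = 6.10 mol.
Isobaric: P stays 441 kPa; V/T = const ⇒ T₂ = 882 K, V₂ = 101 L.
W = PΔV = 441×(101−54.2) kPa·L = 20900 J.
Work done on the gas = −W_by = -20900 J.

-20900 J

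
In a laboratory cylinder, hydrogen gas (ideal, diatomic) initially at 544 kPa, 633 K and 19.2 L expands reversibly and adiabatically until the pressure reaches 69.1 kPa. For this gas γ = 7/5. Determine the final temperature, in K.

351 K

Adiabatic: T₂/T₁ = (P₂/P₁)^((γ−1)/γ) ⇒ T₂ = 633×(0.127)^0.286 = 351 K; V₂ = 83.8 L.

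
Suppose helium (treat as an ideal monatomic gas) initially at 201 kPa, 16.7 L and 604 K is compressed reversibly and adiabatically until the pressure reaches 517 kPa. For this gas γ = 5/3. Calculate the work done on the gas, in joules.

n = P₁V₁/(RT₁) = 201×16.7/(8.314×604) = 0.668 mol.
Adiabatic: T₂/T₁ = (P₂/P₁)^((γ−1)/γ) ⇒ T₂ = 604×(2.57)^0.400 = 881 K; V₂ = 9.47 L.
ΔU = nCvΔT = 0.668×12.5×(881−604) = 2310 J.
Q = 0 for an adiabatic process, so W = −ΔU = -2310 J.
Work done on the gas = −W_by = 2310 J.

2310 J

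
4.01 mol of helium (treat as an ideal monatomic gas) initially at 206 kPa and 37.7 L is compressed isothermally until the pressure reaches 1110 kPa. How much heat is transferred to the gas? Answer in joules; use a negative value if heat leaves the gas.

-13100 J

T₁ = P₁V₁/(nR) = 206×37.7/(4.01×8.314) = 233 K.
Isothermal: T stays 233 K; PV = const ⇒ V₂ = 7.00 L, P₂ = 1110 kPa.
ΔU = 0 (ideal gas, T constant).
W = nRT ln(V₂/V₁) = 4.01×8.314×233×ln(0.186) = -13100 J.
Q = ΔU + W = -13100 J.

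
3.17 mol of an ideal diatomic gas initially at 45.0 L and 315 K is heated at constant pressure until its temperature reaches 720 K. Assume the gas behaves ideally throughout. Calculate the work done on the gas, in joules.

-10700 J

P₁ = nRT₁/V₁ = 3.17×8.314×315/45.0 = 184 kPa.
Isobaric: P stays 184 kPa; V/T = const ⇒ T₂ = 720 K, V₂ = 103 L.
W = PΔV = 184×(103−45.0) kPa·L = 10700 J.
Work done on the gas = −W_by = -10700 J.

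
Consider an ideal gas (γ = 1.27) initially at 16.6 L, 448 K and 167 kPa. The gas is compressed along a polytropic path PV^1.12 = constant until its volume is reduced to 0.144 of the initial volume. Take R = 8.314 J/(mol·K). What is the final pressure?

1460 kPa

Polytropic n=1.12: T₂ = T₁(V₁/V₂)^(n−1) = 448×(6.94)^0.12 = 565 K; P₂ = P₁(V₁/V₂)^n = 1460 kPa.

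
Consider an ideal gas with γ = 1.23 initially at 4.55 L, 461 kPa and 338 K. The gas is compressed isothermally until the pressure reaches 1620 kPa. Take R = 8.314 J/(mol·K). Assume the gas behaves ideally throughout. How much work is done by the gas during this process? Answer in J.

n = P₁V₁/(RT₁) = 461×4.55/(8.314×338) = 0.746 mol.
Isothermal: T stays 338 K; PV = const ⇒ V₂ = 1.29 L, P₂ = 1620 kPa.
W = nRT ln(V₂/V₁) = 0.746×8.314×338×ln(0.285) = -2640 J.

-2640 J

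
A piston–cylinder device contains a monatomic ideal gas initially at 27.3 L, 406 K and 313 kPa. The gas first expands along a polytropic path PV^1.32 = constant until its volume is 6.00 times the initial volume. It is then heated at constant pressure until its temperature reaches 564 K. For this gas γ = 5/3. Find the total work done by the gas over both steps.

18700 J

n = P₁V₁/(RT₁) = 313×27.3/(8.314×406) = 2.53 mol.
Step 1 — Polytropic n=1.32: T₂ = T₁(V₁/V₂)^(n−1) = 406×(0.167)^0.32 = 229 K; P₂ = P₁(V₁/V₂)^n = 29.4 kPa.
W = (P₁V₁−P₂V₂)/(n−1) = (313×27.3−29.4×164)/0.32 = 11700 J.
ΔU = nCvΔT = 2.53×12.5×(229−406) = -5590 J.
Q = ΔU + W = 6060 J.
State after step 1: P = 29.4 kPa, V = 164 L, T = 229 K.
Step 2 — Isobaric: P stays 29.4 kPa; V/T = const ⇒ T₂ = 564 K, V₂ = 404 L.
W = PΔV = 29.4×(404−164) kPa·L = 7050 J.
ΔU = nCvΔT = 2.53×12.5×(564−229) = 10600 J.
Q = ΔU + W = nCpΔT = 17600 J.
Net over both steps: W = 18700 J, Q = 23700 J, ΔU = 4990 J.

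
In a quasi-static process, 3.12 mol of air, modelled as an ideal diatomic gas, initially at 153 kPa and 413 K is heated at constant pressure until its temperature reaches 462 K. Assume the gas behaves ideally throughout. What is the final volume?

78.3 L

V₁ = nRT₁/P₁ = 3.12×8.314×413/153 = 70.0 L.
Isobaric: P stays 153 kPa; V/T = const ⇒ T₂ = 462 K, V₂ = 78.3 L.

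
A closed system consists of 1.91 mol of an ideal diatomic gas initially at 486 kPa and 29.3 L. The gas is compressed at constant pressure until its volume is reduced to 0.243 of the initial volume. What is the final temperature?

T₁ = P₁V₁/(nR) = 486×29.3/(1.91×8.314) = 897 K.
Isobaric: P stays 486 kPa; V/T = const ⇒ T₂ = 218 K, V₂ = 7.12 L.

218 K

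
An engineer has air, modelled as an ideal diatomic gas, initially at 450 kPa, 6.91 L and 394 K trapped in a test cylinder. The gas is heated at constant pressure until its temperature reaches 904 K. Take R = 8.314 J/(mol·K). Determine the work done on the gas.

-4020 J

n = P₁V₁/(RT₁) = 450×6.91/(8.314×394) = 0.949 mol.
Isobaric: P stays 450 kPa; V/T = const ⇒ T₂ = 904 K, V₂ = 15.9 L.
W = PΔV = 450×(15.9−6.91) kPa·L = 4020 J.
Work done on the gas = −W_by = -4020 J.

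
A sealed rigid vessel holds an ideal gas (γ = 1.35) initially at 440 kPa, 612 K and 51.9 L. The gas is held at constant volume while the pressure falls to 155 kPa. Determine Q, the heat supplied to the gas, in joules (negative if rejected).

n = P₁V₁/(RT₁) = 440×51.9/(8.314×612) = 4.49 mol.
Isochoric: V stays 51.9 L; P/T = const ⇒ T₂ = 216 K, P₂ = 155 kPa.
W = 0 (no volume change).
ΔU = nCvΔT = 4.49×23.8×(216−612) = -42300 J.
Q = ΔU = -42300 J.

-42300 J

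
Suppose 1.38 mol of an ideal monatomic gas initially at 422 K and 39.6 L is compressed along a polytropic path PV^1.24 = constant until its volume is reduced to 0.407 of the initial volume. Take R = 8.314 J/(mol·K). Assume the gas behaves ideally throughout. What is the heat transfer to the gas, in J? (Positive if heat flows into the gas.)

-3110 J

P₁ = nRT₁/V₁ = 1.38×8.314×422/39.6 = 122 kPa.
Polytropic n=1.24: T₂ = T₁(V₁/V₂)^(n−1) = 422×(2.46)^0.24 = 524 K; P₂ = P₁(V₁/V₂)^n = 373 kPa.
W = (P₁V₁−P₂V₂)/(n−1) = (122×39.6−373×16.1)/0.24 = -4860 J.
ΔU = nCvΔT = 1.38×12.5×(524−422) = 1750 J.
Q = ΔU + W = -3110 J.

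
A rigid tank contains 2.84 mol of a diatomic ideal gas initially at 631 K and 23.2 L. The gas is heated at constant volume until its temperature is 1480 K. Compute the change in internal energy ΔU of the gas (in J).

P₁ = nRT₁/V₁ = 2.84×8.314×631/23.2 = 642 kPa.
Isochoric: V stays 23.2 L; P/T = const ⇒ T₂ = 1480 K, P₂ = 1510 kPa.
For an ideal gas ΔU = nCvΔT with Cv = (5/2)R = 20.8 J/(mol·K).
ΔU = 2.84×20.8×(1480−631) = 50100 J.

50100 J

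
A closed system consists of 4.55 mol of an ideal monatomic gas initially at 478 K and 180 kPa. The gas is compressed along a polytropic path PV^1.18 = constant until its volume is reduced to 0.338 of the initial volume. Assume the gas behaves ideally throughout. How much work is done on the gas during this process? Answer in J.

21700 J

V₁ = nRT₁/P₁ = 4.55×8.314×478/180 = 100 L.
Polytropic n=1.18: T₂ = T₁(V₁/V₂)^(n−1) = 478×(2.96)^0.18 = 581 K; P₂ = P₁(V₁/V₂)^n = 647 kPa.
W = (P₁V₁−P₂V₂)/(n−1) = (180×100−647×34.0)/0.18 = -21700 J.
Work done on the gas = −W_by = 21700 J.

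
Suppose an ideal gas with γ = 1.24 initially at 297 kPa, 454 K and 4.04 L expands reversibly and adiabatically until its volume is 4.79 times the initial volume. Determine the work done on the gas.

-1570 J

n = P₁V₁/(RT₁) = 297×4.04/(8.314×454) = 0.318 mol.
Adiabatic: TV^(γ−1) = const ⇒ T₂ = 454×(0.209)^0.240 = 312 K; PV^γ = const ⇒ P₂ = 42.6 kPa.
ΔU = nCvΔT = 0.318×34.6×(312−454) = -1570 J.
Q = 0 for an adiabatic process, so W = −ΔU = 1570 J.
Work done on the gas = −W_by = -1570 J.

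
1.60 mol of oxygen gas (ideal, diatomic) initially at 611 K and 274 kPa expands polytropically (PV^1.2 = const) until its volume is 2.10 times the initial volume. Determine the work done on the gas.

-5600 J

V₁ = nRT₁/P₁ = 1.60×8.314×611/274 = 29.7 L.
Polytropic n=1.2: T₂ = T₁(V₁/V₂)^(n−1) = 611×(0.476)^0.20 = 527 K; P₂ = P₁(V₁/V₂)^n = 112 kPa.
W = (P₁V₁−P₂V₂)/(n−1) = (274×29.7−112×62.3)/0.20 = 5600 J.
Work done on the gas = −W_by = -5600 J.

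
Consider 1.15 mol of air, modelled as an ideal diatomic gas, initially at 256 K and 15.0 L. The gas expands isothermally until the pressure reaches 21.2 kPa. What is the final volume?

115 L

P₁ = nRT₁/V₁ = 1.15×8.314×256/15.0 = 163 kPa.
Isothermal: T stays 256 K; PV = const ⇒ V₂ = 115 L, P₂ = 21.2 kPa.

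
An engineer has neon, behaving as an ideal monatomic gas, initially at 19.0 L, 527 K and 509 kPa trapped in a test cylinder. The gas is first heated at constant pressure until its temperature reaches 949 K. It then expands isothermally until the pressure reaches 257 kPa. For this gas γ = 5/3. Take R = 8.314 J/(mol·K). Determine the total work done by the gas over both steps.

19600 J

n = P₁V₁/(RT₁) = 509×19.0/(8.314×527) = 2.21 mol.
Step 1 — Isobaric: P stays 509 kPa; V/T = const ⇒ T₂ = 949 K, V₂ = 34.2 L.
W = PΔV = 509×(34.2−19.0) kPa·L = 7740 J.
ΔU = nCvΔT = 2.21×12.5×(949−527) = 11600 J.
Q = ΔU + W = nCpΔT = 19400 J.
State after step 1: P = 509 kPa, V = 34.2 L, T = 949 K.
Step 2 — Isothermal: T stays 949 K; PV = const ⇒ V₂ = 67.8 L, P₂ = 257 kPa.
ΔU = 0 (ideal gas, T constant).
W = nRT ln(V₂/V₁) = 2.21×8.314×949×ln(1.98) = 11900 J.
Q = ΔU + W = 11900 J.
Net over both steps: W = 19600 J, Q = 31300 J, ΔU = 11600 J.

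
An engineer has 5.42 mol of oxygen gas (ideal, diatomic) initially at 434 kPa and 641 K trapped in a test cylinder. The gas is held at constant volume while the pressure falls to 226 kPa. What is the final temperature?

V₁ = nRT₁/P₁ = 5.42×8.314×641/434 = 66.6 L.
Isochoric: V stays 66.6 L; P/T = const ⇒ T₂ = 334 K, P₂ = 226 kPa.

334 K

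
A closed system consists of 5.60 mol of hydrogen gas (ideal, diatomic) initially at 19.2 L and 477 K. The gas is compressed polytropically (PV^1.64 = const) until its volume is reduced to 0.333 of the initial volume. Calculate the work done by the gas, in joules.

P₁ = nRT₁/V₁ = 5.60×8.314×477/19.2 = 1160 kPa.
Polytropic n=1.64: T₂ = T₁(V₁/V₂)^(n−1) = 477×(3.00)^0.64 = 964 K; P₂ = P₁(V₁/V₂)^n = 7020 kPa.
W = (P₁V₁−P₂V₂)/(n−1) = (1160×19.2−7020×6.39)/0.64 = -35400 J.

-35400 J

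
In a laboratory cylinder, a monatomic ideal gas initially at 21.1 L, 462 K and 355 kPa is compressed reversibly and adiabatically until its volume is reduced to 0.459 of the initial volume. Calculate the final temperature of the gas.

Adiabatic: TV^(γ−1) = const ⇒ T₂ = 462×(2.18)^0.667 = 776 K; PV^γ = const ⇒ P₂ = 1300 kPa.

776 K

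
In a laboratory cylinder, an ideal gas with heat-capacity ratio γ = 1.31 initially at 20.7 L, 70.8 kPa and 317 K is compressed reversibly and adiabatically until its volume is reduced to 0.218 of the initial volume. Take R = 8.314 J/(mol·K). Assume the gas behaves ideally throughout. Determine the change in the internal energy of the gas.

n = P₁V₁/(RT₁) = 70.8×20.7/(8.314×317) = 0.556 mol.
Adiabatic: TV^(γ−1) = const ⇒ T₂ = 317×(4.59)^0.310 = 508 K; PV^γ = const ⇒ P₂ = 521 kPa.
For an ideal gas ΔU = nCvΔT with Cv = R/(γ−1) = 26.8 J/(mol·K).
ΔU = 0.556×26.8×(508−317) = 2850 J.

2850 J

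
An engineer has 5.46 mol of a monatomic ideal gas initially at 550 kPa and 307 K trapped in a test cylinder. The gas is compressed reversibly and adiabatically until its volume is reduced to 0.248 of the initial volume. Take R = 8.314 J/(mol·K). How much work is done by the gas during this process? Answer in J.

V₁ = nRT₁/P₁ = 5.46×8.314×307/550 = 25.3 L.
Adiabatic: TV^(γ−1) = const ⇒ T₂ = 307×(4.03)^0.667 = 778 K; PV^γ = const ⇒ P₂ = 5620 kPa.
ΔU = nCvΔT = 5.46×12.5×(778−307) = 32100 J.
Q = 0 for an adiabatic process, so W = −ΔU = -32100 J.

-32100 J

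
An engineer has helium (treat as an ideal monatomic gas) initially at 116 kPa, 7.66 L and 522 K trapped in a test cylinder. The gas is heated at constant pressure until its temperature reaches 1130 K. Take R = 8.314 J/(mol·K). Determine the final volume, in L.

16.6 L

Isobaric: P stays 116 kPa; V/T = const ⇒ T₂ = 1130 K, V₂ = 16.6 L.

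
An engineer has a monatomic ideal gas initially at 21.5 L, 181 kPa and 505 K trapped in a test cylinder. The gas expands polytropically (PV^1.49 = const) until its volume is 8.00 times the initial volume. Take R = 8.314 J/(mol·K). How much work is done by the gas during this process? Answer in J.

5070 J

n = P₁V₁/(RT₁) = 181×21.5/(8.314×505) = 0.927 mol.
Polytropic n=1.49: T₂ = T₁(V₁/V₂)^(n−1) = 505×(0.125)^0.49 = 182 K; P₂ = P₁(V₁/V₂)^n = 8.17 kPa.
W = (P₁V₁−P₂V₂)/(n−1) = (181×21.5−8.17×172)/0.49 = 5070 J.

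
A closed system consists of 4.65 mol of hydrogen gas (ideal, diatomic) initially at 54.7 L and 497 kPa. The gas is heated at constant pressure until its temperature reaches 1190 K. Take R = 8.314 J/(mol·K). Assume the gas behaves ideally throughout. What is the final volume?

T₁ = P₁V₁/(nR) = 497×54.7/(4.65×8.314) = 703 K.
Isobaric: P stays 497 kPa; V/T = const ⇒ T₂ = 1190 K, V₂ = 92.6 L.

92.6 L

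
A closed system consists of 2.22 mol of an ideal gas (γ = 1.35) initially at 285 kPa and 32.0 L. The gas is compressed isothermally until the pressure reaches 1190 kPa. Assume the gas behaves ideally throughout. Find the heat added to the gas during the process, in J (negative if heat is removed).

-13000 J

T₁ = P₁V₁/(nR) = 285×32.0/(2.22×8.314) = 494 K.
Isothermal: T stays 494 K; PV = const ⇒ V₂ = 7.66 L, P₂ = 1190 kPa.
ΔU = 0 (ideal gas, T constant).
W = nRT ln(V₂/V₁) = 2.22×8.314×494×ln(0.239) = -13000 J.
Q = ΔU + W = -13000 J.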